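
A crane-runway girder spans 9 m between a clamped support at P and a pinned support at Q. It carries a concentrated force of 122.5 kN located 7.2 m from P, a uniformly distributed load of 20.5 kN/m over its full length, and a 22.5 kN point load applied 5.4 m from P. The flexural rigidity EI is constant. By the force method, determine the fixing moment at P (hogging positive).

Remove the prop at Q; the released (primary) structure is a cantilever built in at P.
Free-end deflection of the primary structure under the applied loading (downward +):
  point load 122.5 at a = 7.2: Pa²(3L − a)/(6EI) = 20956/EI
  UDL 20.5: wL⁴/(8EI) = 16813/EI
  point load 22.5 at a = 5.4: Pa²(3L − a)/(6EI) = 2362/EI
  δ_0 = 40131/EI
Tip deflection under a unit load at Q: L³/(3EI) = 243/EI.
The prop prevents deflection at Q: R_Q = δ_0/δ_{QQ} = 40131/243 = 165.1 kN.
Moment equilibrium about P: M_P = Σ(load moments about P) − R_Q·L = 1834 − 165.1×9 = 347.4 kN·m.

M_P = 347.4 kN·m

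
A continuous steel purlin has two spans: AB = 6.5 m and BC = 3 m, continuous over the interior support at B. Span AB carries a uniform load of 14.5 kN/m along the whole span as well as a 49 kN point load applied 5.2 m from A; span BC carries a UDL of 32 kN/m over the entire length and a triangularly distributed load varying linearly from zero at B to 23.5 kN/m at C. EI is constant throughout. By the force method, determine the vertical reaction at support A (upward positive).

R_A = 41.69 kN

Take M_B as the redundant. Released structure: two simple spans AB and BC with a hinge at B.
Rotations at B on the released spans (each span's end-slope, ×1/EI):
  span AB: UDL 14.5: wL³/(24EI) = 165.9/EI
  span AB: point load 49 at a = 5.2: Pab(L + a)/(6LEI) = 99.37/EI
  span BC: UDL 32: wL³/(24EI) = 36/EI
  span BC: triangular load, peak 23.5: 7w₀L³/(360EI) = 12.34/EI
  relative rotation θ_0 = (265.3 + 48.34)/EI = 313.6/EI
A unit hogging moment at B produces rotation L₁/(3EI) + L₂/(3EI) = 3.167/EI.
Slope continuity at B: θ_0 = M_B·3.167/EI, so M_B = 313.6/3.167 = 99.04 kN·m (hogging).
Span AB, ΣM about A with M_B applied at B: R_B^{AB}·6.5 = 561.1 + 99.04, so R_B^{AB} = 101.6 kN and R_A = 143.2 − 101.6 = 41.69 kN.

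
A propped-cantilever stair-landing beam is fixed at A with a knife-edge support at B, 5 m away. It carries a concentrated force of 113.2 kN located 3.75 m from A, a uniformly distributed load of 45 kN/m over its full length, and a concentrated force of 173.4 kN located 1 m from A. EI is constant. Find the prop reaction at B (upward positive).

R_B = 165.7 kN

Release the roller at B. Primary structure: cantilever fixed at A.
Free-end deflection of the primary structure under the applied loading (downward +):
  point load 113.2 at a = 3.75: Pa²(3L − a)/(6EI) = 2985/EI
  UDL 45: wL⁴/(8EI) = 3516/EI
  point load 173.4 at a = 1: Pa²(3L − a)/(6EI) = 404.6/EI
  δ_0 = 6905/EI
Flexibility coefficient — unit upward force at B: δ_{BB} = L³/(3EI) = 41.67/EI.
The prop prevents deflection at B: R_B = δ_0/δ_{BB} = 6905/41.67 = 165.7 kN.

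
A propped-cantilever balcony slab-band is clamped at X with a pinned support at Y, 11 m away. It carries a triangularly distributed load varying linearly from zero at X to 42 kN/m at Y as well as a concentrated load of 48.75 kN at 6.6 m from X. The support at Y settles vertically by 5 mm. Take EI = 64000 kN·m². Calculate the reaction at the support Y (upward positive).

Take the reaction at Y as the redundant and release it; the primary structure is a cantilever fixed at X.
Downward deflection at the released point Y due to the loads:
  triangular load, peak 42 at the free end: 11w₀L⁴/(120EI) = 56368/EI
  point load 48.75 at a = 6.6: Pa²(3L − a)/(6EI) = 9344/EI
  δ_0 = 65711/EI
Flexibility coefficient — unit upward force at Y: δ_{YY} = L³/(3EI) = 443.7/EI.
With EI = 64000 kN·m²: δ_0 = 1.0267 m and δ_{YY} = 0.006932 m/kN.
Compatibility — the beam at Y must follow the support down by 0.005 m: δ_0 − R_Y·δ_{YY} = 0.005, so R_Y = (1.0267 − 0.005)/0.006932 = 147.4 kN.

R_Y = 147.4 kN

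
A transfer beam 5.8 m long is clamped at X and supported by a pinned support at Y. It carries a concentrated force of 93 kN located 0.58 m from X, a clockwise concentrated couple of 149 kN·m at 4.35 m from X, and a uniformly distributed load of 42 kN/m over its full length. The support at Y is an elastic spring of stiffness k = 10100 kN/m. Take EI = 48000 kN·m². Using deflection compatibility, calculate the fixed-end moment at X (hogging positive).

Release the roller at Y. Primary structure: cantilever fixed at X.
Primary-structure tip deflection at Y by superposition:
  point load 93 at a = 0.58: Pa²(3L − a)/(6EI) = 87.7/EI
  clockwise couple 149 at a = 4.35: M₀a(2L − a)/(2EI) = 2350/EI
  UDL 42: wL⁴/(8EI) = 5941/EI
  δ_0 = 8378/EI
Flexibility coefficient — unit upward force at Y: δ_{YY} = L³/(3EI) = 65.04/EI.
With EI = 48000 kN·m²: δ_0 = 0.17455 m and δ_{YY} = 0.001355 m/kN.
Compatibility — the spring shortens by R_Y/k under the reaction it provides: δ_0 − R_Y·δ_{YY} = R_Y/k. With 1/k = 0.000099 m/kN, R_Y = δ_0 / (δ_{YY} + 1/k) = 0.17455 / (0.001355 + 0.000099) = 120.1 kN.
Moment equilibrium about X: M_X = Σ(load moments about X) − R_Y·L = 909.4 − 120.1×5.8 = 213.1 kN·m.

M_X = 213.1 kN·m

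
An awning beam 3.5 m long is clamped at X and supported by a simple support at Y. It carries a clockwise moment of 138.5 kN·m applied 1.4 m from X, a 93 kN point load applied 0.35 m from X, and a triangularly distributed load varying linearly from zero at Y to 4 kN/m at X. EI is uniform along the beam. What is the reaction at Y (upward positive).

R_Y = 40.74 kN

Release the roller at Y. Primary structure: cantilever fixed at X.
Downward deflection at the released point Y due to the loads:
  clockwise couple 138.5 at a = 1.4: M₀a(2L − a)/(2EI) = 542.9/EI
  point load 93 at a = 0.35: Pa²(3L − a)/(6EI) = 19.27/EI
  triangular load, peak 4 at the fixed end: w₀L⁴/(30EI) = 20.01/EI
  δ_0 = 582.2/EI
Tip deflection under a unit load at Y: L³/(3EI) = 14.29/EI.
The prop prevents deflection at Y: R_Y = δ_0/δ_{YY} = 582.2/14.29 = 40.74 kN.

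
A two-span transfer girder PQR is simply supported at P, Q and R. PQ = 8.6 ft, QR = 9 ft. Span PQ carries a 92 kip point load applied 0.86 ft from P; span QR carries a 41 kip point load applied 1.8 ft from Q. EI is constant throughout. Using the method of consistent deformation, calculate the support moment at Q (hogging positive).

Release continuity at Q by inserting a hinge; the redundant is the internal moment M_Q. The primary structure is two simply-supported spans PQ and QR.
Rotations at Q on the released spans (each span's end-slope, ×1/EI):
  span PQ: point load 92 at a = 0.86: Pab(L + a)/(6LEI) = 112.3/EI
  span QR: point load 41 at a = 1.8: Pab(L + b)/(6LEI) = 159.4/EI
  relative rotation θ_0 = (112.3 + 159.4)/EI = 271.7/EI
A unit hogging moment at Q produces rotation L₁/(3EI) + L₂/(3EI) = 5.867/EI.
Compatibility: M_Q·(L₁+L₂)/(3EI) = θ_0, giving M_Q = 46.31 kip·ft (hogging).

M_Q = 46.31 kip·ft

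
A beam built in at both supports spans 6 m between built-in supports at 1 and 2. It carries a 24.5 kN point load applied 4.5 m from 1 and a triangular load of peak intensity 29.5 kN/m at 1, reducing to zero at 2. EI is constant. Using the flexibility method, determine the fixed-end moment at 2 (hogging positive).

Release both end moments; the primary structure is a simply-supported span 12 with redundants M_1 and M_2.
Simple-span end rotations at 1 and 2 under the given loads:
  at 1: point load 24.5 at a = 4.5: Pab(L + b)/(6LEI) = 34.45/EI
  at 2: point load 24.5 at a = 4.5: Pab(L + a)/(6LEI) = 48.23/EI
  at 1: triangular load, peak 29.5: w₀L³/(45EI) = 141.6/EI
  at 2: triangular load, peak 29.5: 7w₀L³/(360EI) = 123.9/EI
  θ_10 = 176.1/EI,  θ_20 = 172.1/EI
Flexibility coefficients: a unit moment at one end gives L/(3EI) there and L/(6EI) at the far end, so f₁₁ = f₂₂ = 2/EI and f₁₂ = f₂₁ = 1/EI.
Compatibility — zero rotation at each built-in end:
  2 M_1 + 1 M_2 = 176.1
  1 M_1 + 2 M_2 = 172.1
Solving the pair gives M_1 = 59.99 kN·m and M_2 = 56.07 kN·m (hogging).

M_2 = 56.07 kN·m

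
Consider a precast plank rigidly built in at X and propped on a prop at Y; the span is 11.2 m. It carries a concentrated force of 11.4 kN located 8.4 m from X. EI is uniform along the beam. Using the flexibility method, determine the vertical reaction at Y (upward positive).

R_Y = 7.214 kN

Release the roller at Y. Primary structure: cantilever fixed at X.
Primary-structure tip deflection at Y by superposition:
  point load 11.4 at a = 8.4: Pa²(3L − a)/(6EI) = 3378/EI
Tip deflection under a unit load at Y: L³/(3EI) = 468.3/EI.
The prop prevents deflection at Y: R_Y = δ_0/δ_{YY} = 3378/468.3 = 7.214 kN.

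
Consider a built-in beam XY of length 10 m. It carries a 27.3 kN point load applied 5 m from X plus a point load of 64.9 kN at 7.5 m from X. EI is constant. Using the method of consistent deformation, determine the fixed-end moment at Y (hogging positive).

Release both end moments; the primary structure is a simply-supported span XY with redundants M_X and M_Y.
Simple-span end rotations at X and Y under the given loads:
  at X: point load 27.3 at a = 5: Pab(L + b)/(6LEI) = 170.6/EI
  at Y: point load 27.3 at a = 5: Pab(L + a)/(6LEI) = 170.6/EI
  at X: point load 64.9 at a = 7.5: Pab(L + b)/(6LEI) = 253.5/EI
  at Y: point load 64.9 at a = 7.5: Pab(L + a)/(6LEI) = 354.9/EI
  θ_X0 = 424.1/EI,  θ_Y0 = 525.5/EI
Flexibility coefficients: a unit moment at one end gives L/(3EI) there and L/(6EI) at the far end, so f₁₁ = f₂₂ = 3.333/EI and f₁₂ = f₂₁ = 1.667/EI.
Compatibility — zero rotation at each built-in end:
  3.333 M_X + 1.667 M_Y = 424.1
  1.667 M_X + 3.333 M_Y = 525.5
Solving the pair gives M_X = 64.55 kN·m and M_Y = 125.4 kN·m (hogging).

M_Y = 125.4 kN·m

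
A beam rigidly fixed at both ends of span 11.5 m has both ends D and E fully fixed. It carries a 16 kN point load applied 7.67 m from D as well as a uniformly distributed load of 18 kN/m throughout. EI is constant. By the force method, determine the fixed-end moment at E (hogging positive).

Take the two fixed-end moments M_D, M_E as redundants; the released structure is the simple span DE.
Simple-span end rotations at D and E under the given loads:
  at D: point load 16 at a = 7.67: Pab(L + b)/(6LEI) = 104.4/EI
  at E: point load 16 at a = 7.67: Pab(L + a)/(6LEI) = 130.6/EI
  at D: UDL 18: wL³/(24EI) = 1141/EI
  at E: UDL 18: wL³/(24EI) = 1141/EI
  θ_D0 = 1245/EI,  θ_E0 = 1271/EI
Flexibility coefficients: a unit moment at one end gives L/(3EI) there and L/(6EI) at the far end, so f₁₁ = f₂₂ = 3.833/EI and f₁₂ = f₂₁ = 1.917/EI.
Compatibility — zero rotation at each built-in end:
  3.833 M_D + 1.917 M_E = 1245
  1.917 M_D + 3.833 M_E = 1271
Solving the pair gives M_D = 212 kN·m and M_E = 225.6 kN·m (hogging).

M_E = 225.6 kN·m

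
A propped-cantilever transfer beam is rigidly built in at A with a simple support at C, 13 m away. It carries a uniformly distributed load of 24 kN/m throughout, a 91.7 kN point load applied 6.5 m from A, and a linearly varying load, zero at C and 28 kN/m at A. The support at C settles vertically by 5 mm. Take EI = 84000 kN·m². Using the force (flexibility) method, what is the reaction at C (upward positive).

R_C = 181.5 kN

Remove the prop at C; the released (primary) structure is a cantilever built in at A.
Primary-structure tip deflection at C by superposition:
  UDL 24: wL⁴/(8EI) = 85683/EI
  point load 91.7 at a = 6.5: Pa²(3L − a)/(6EI) = 20986/EI
  triangular load, peak 28 at the fixed end: w₀L⁴/(30EI) = 26657/EI
  δ_0 = 133326/EI
Tip deflection under a unit load at C: L³/(3EI) = 732.3/EI.
With EI = 84000 kN·m²: δ_0 = 1.5872 m and δ_{CC} = 0.008718 m/kN.
Compatibility — the beam at C must follow the support down by 0.005 m: δ_0 − R_C·δ_{CC} = 0.005, so R_C = (1.5872 − 0.005)/0.008718 = 181.5 kN.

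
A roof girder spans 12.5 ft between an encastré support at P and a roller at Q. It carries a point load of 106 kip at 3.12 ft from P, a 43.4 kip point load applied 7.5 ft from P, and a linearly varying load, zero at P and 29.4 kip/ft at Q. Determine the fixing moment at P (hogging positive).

Release the roller at Q. Primary structure: cantilever fixed at P.
Free-end deflection of the primary structure under the applied loading (downward +):
  point load 106 at a = 3.12: Pa²(3L − a)/(6EI) = 5912/EI
  point load 43.4 at a = 7.5: Pa²(3L − a)/(6EI) = 12206/EI
  triangular load, peak 29.4 at the free end: 11w₀L⁴/(120EI) = 65796/EI
  δ_0 = 83915/EI
Tip deflection under a unit load at Q: L³/(3EI) = 651/EI.
The prop prevents deflection at Q: R_Q = δ_0/δ_{QQ} = 83915/651 = 128.9 kip.
Moment equilibrium about P: M_P = Σ(load moments about P) − R_Q·L = 2187 − 128.9×12.5 = 576.3 kip·ft.

M_P = 576.3 kip·ft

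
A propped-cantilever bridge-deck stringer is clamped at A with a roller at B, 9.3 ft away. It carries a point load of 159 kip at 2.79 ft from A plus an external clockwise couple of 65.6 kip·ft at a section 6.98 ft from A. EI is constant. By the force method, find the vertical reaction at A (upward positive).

Remove the prop at B; the released (primary) structure is a cantilever built in at A.
Free-end deflection of the primary structure under the applied loading (downward +):
  point load 159 at a = 2.79: Pa²(3L − a)/(6EI) = 5180/EI
  clockwise couple 65.6 at a = 6.98: M₀a(2L − a)/(2EI) = 2660/EI
  δ_0 = 7840/EI
Tip deflection under a unit load at B: L³/(3EI) = 268.1/EI.
Compatibility at B: δ_0 − R_B·δ_{BB} = 0, so R_B = 7840/268.1 = 29.24 kip.
Vertical equilibrium: R_A = ΣP − R_B = 159 − 29.24 = 129.8 kip.

R_A = 129.8 kip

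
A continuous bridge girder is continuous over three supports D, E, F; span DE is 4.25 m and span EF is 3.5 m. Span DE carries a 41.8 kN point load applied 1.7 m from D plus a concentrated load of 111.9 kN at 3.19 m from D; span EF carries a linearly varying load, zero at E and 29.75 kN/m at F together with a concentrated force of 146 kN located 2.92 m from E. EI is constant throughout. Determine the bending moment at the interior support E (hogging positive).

Take M_E as the redundant. Released structure: two simple spans DE and EF with a hinge at E.
Rotations at E on the released spans (each span's end-slope, ×1/EI):
  span DE: point load 41.8 at a = 1.7: Pab(L + a)/(6LEI) = 42.28/EI
  span DE: point load 111.9 at a = 3.19: Pab(L + a)/(6LEI) = 110.4/EI
  span EF: triangular load, peak 29.75: 7w₀L³/(360EI) = 24.8/EI
  span EF: point load 146 at a = 2.92: Pab(L + b)/(6LEI) = 48.04/EI
  relative rotation θ_0 = (152.7 + 72.84)/EI = 225.5/EI
A unit hogging moment at E produces rotation L₁/(3EI) + L₂/(3EI) = 2.583/EI.
Compatibility: M_E·(L₁+L₂)/(3EI) = θ_0, giving M_E = 87.3 kN·m (hogging).

M_E = 87.3 kN·m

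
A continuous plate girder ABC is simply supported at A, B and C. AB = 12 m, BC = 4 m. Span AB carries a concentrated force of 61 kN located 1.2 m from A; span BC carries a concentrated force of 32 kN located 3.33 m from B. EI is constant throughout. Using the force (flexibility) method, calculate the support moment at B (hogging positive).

M_B = 29.78 kN·m

Release continuity at B by inserting a hinge; the redundant is the internal moment M_B. The primary structure is two simply-supported spans AB and BC.
End slopes at the hinge B, treating each span as simply supported:
  span AB: point load 61 at a = 1.2: Pab(L + a)/(6LEI) = 144.9/EI
  span BC: point load 32 at a = 3.33: Pab(L + b)/(6LEI) = 13.89/EI
  relative rotation θ_0 = (144.9 + 13.89)/EI = 158.8/EI
A unit hogging moment at B produces rotation L₁/(3EI) + L₂/(3EI) = 5.333/EI.
Compatibility: M_B·(L₁+L₂)/(3EI) = θ_0, giving M_B = 29.78 kN·m (hogging).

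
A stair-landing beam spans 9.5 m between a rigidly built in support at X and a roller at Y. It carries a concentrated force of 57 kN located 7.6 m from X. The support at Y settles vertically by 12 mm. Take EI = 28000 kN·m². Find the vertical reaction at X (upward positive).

R_X = 18.05 kN

Remove the prop at Y; the released (primary) structure is a cantilever built in at X.
Primary-structure tip deflection at Y by superposition:
  point load 57 at a = 7.6: Pa²(3L − a)/(6EI) = 11468/EI
Tip deflection under a unit load at Y: L³/(3EI) = 285.8/EI.
With EI = 28000 kN·m²: δ_0 = 0.40958 m and δ_{YY} = 0.010207 m/kN.
Compatibility — the beam at Y must follow the support down by 0.012 m: δ_0 − R_Y·δ_{YY} = 0.012, so R_Y = (0.40958 − 0.012)/0.010207 = 38.95 kN.
Vertical equilibrium: R_X = ΣP − R_Y = 57 − 38.95 = 18.05 kN.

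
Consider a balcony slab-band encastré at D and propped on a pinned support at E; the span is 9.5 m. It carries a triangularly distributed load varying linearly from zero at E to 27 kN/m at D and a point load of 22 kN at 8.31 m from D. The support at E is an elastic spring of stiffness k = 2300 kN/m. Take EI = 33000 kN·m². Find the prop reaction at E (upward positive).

Release the roller at E. Primary structure: cantilever fixed at D.
Downward deflection at the released point E due to the loads:
  triangular load, peak 27 at the fixed end: w₀L⁴/(30EI) = 7331/EI
  point load 22 at a = 8.31: Pa²(3L − a)/(6EI) = 5112/EI
  δ_0 = 12443/EI
Flexibility coefficient — unit upward force at E: δ_{EE} = L³/(3EI) = 285.8/EI.
With EI = 33000 kN·m²: δ_0 = 0.37705 m and δ_{EE} = 0.00866 m/kN.
Compatibility — the spring shortens by R_E/k under the reaction it provides: δ_0 − R_E·δ_{EE} = R_E/k. With 1/k = 0.000435 m/kN, R_E = δ_0 / (δ_{EE} + 1/k) = 0.37705 / (0.00866 + 0.000435) = 41.46 kN.

R_E = 41.46 kN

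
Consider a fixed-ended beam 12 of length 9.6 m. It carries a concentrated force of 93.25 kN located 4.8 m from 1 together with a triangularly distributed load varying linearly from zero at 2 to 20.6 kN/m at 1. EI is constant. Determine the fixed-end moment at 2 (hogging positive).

Release both end moments; the primary structure is a simply-supported span 12 with redundants M_1 and M_2.
End rotations of the released simple span under the applied load (×1/EI):
  at 1: point load 93.25 at a = 4.8: Pab(L + b)/(6LEI) = 537.1/EI
  at 2: point load 93.25 at a = 4.8: Pab(L + a)/(6LEI) = 537.1/EI
  at 1: triangular load, peak 20.6: w₀L³/(45EI) = 405/EI
  at 2: triangular load, peak 20.6: 7w₀L³/(360EI) = 354.4/EI
  θ_10 = 942.1/EI,  θ_20 = 891.5/EI
Flexibility coefficients: a unit moment at one end gives L/(3EI) there and L/(6EI) at the far end, so f₁₁ = f₂₂ = 3.2/EI and f₁₂ = f₂₁ = 1.6/EI.
Compatibility — zero rotation at each built-in end:
  3.2 M_1 + 1.6 M_2 = 942.1
  1.6 M_1 + 3.2 M_2 = 891.5
Solving the pair gives M_1 = 206.8 kN·m and M_2 = 175.2 kN·m (hogging).

M_2 = 175.2 kN·m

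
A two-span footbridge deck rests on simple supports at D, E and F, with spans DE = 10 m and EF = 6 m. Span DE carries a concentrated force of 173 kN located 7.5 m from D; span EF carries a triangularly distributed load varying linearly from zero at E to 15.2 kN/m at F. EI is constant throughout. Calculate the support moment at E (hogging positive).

Insert a hinge at E; M_E is the redundant, and each span becomes simply supported.
Discontinuity in slope at E on the released structure — sum the simple-span end rotations:
  span DE: point load 173 at a = 7.5: Pab(L + a)/(6LEI) = 946.1/EI
  span EF: triangular load, peak 15.2: 7w₀L³/(360EI) = 63.84/EI
  relative rotation θ_0 = (946.1 + 63.84)/EI = 1010/EI
A unit hogging moment at E produces rotation L₁/(3EI) + L₂/(3EI) = 5.333/EI.
Compatibility: M_E·(L₁+L₂)/(3EI) = θ_0, giving M_E = 189.4 kN·m (hogging).

M_E = 189.4 kN·m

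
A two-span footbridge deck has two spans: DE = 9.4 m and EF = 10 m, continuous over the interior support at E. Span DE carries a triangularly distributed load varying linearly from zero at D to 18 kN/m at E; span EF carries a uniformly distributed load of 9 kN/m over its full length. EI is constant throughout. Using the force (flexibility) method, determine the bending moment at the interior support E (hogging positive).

Release continuity at E by inserting a hinge; the redundant is the internal moment M_E. The primary structure is two simply-supported spans DE and EF.
Rotations at E on the released spans (each span's end-slope, ×1/EI):
  span DE: triangular load, peak 18: w₀L³/(45EI) = 332.2/EI
  span EF: UDL 9: wL³/(24EI) = 375/EI
  relative rotation θ_0 = (332.2 + 375)/EI = 707.2/EI
A unit hogging moment at E produces rotation L₁/(3EI) + L₂/(3EI) = 6.467/EI.
Compatibility: M_E·(L₁+L₂)/(3EI) = θ_0, giving M_E = 109.4 kN·m (hogging).

M_E = 109.4 kN·m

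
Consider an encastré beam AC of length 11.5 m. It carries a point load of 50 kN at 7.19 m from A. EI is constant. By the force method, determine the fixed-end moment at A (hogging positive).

Release both end moments; the primary structure is a simply-supported span AC with redundants M_A and M_C.
On the primary (simply-supported) span, the end slopes from the loading are:
  at A: point load 50 at a = 7.19: Pab(L + b)/(6LEI) = 355/EI
  at C: point load 50 at a = 7.19: Pab(L + a)/(6LEI) = 419.7/EI
  θ_A0 = 355/EI,  θ_C0 = 419.7/EI
Flexibility coefficients: a unit moment at one end gives L/(3EI) there and L/(6EI) at the far end, so f₁₁ = f₂₂ = 3.833/EI and f₁₂ = f₂₁ = 1.917/EI.
Compatibility — zero rotation at each built-in end:
  3.833 M_A + 1.917 M_C = 355
  1.917 M_A + 3.833 M_C = 419.7
Solving the pair gives M_A = 50.5 kN·m and M_C = 84.24 kN·m (hogging).

M_A = 50.5 kN·m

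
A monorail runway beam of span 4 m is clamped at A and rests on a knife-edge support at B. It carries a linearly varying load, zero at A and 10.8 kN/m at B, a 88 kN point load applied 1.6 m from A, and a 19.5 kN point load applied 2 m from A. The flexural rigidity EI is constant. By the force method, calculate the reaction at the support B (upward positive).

R_B = 36.28 kN

Release the roller at B. Primary structure: cantilever fixed at A.
Free-end deflection of the primary structure under the applied loading (downward +):
  triangular load, peak 10.8 at the free end: 11w₀L⁴/(120EI) = 253.4/EI
  point load 88 at a = 1.6: Pa²(3L − a)/(6EI) = 390.5/EI
  point load 19.5 at a = 2: Pa²(3L − a)/(6EI) = 130/EI
  δ_0 = 773.9/EI
Flexibility coefficient — unit upward force at B: δ_{BB} = L³/(3EI) = 21.33/EI.
Compatibility at B: δ_0 − R_B·δ_{BB} = 0, so R_B = 773.9/21.33 = 36.28 kN.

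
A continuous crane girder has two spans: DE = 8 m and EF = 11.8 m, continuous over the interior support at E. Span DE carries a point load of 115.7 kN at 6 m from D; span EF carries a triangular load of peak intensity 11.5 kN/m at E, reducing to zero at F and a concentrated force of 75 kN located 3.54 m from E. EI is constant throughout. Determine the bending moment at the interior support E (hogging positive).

Take M_E as the redundant. Released structure: two simple spans DE and EF with a hinge at E.
Rotations at E on the released spans (each span's end-slope, ×1/EI):
  span DE: point load 115.7 at a = 6: Pab(L + a)/(6LEI) = 404.9/EI
  span EF: triangular load, peak 11.5: w₀L³/(45EI) = 419.9/EI
  span EF: point load 75 at a = 3.54: Pab(L + b)/(6LEI) = 621.4/EI
  relative rotation θ_0 = (404.9 + 1041)/EI = 1446/EI
A unit hogging moment at E produces rotation L₁/(3EI) + L₂/(3EI) = 6.6/EI.
Slope continuity at E: θ_0 = M_E·6.6/EI, so M_E = 1446/6.6 = 219.1 kN·m (hogging).

M_E = 219.1 kN·m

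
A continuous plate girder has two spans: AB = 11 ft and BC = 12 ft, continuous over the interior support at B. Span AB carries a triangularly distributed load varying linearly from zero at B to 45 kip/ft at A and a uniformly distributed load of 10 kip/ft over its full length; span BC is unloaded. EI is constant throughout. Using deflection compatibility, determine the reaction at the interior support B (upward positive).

R_B = 176.6 kip

Release continuity at B by inserting a hinge; the redundant is the internal moment M_B. The primary structure is two simply-supported spans AB and BC.
End slopes at the hinge B, treating each span as simply supported:
  span AB: triangular load, peak 45: 7w₀L³/(360EI) = 1165/EI
  span AB: UDL 10: wL³/(24EI) = 554.6/EI
  relative rotation θ_0 = (1719 + 0)/EI = 1719/EI
A unit hogging moment at B produces rotation L₁/(3EI) + L₂/(3EI) = 7.667/EI.
Slope continuity at B: θ_0 = M_B·7.667/EI, so M_B = 1719/7.667 = 224.2 kip·ft (hogging).
Span AB, ΣM about A with M_B applied at B: R_B^{AB}·11 = 1512 + 224.2, so R_B^{AB} = 157.9 kip and R_A = 357.5 − 157.9 = 199.6 kip.
Span BC, ΣM about C: R_B^{BC}·12 = 0 + 224.2, so R_B^{BC} = 18.69 kip and R_C = 0 − 18.69 = -18.69 kip.
R_B = 157.9 + 18.69 = 176.6 kip.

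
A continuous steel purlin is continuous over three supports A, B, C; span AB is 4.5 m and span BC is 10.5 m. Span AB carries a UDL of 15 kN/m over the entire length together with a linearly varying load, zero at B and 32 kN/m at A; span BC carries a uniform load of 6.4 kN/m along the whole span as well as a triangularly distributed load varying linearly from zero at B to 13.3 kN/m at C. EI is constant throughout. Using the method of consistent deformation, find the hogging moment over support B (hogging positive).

Release continuity at B by inserting a hinge; the redundant is the internal moment M_B. The primary structure is two simply-supported spans AB and BC.
Rotations at B on the released spans (each span's end-slope, ×1/EI):
  span AB: UDL 15: wL³/(24EI) = 56.95/EI
  span AB: triangular load, peak 32: 7w₀L³/(360EI) = 56.7/EI
  span BC: UDL 6.4: wL³/(24EI) = 308.7/EI
  span BC: triangular load, peak 13.3: 7w₀L³/(360EI) = 299.4/EI
  relative rotation θ_0 = (113.7 + 608.1)/EI = 721.7/EI
A unit hogging moment at B produces rotation L₁/(3EI) + L₂/(3EI) = 5/EI.
Compatibility: M_B·(L₁+L₂)/(3EI) = θ_0, giving M_B = 144.3 kN·m (hogging).

M_B = 144.3 kN·m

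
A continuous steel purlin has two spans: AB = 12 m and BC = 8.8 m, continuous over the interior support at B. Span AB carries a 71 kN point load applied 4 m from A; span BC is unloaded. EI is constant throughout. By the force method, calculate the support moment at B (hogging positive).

M_B = 72.82 kN·m

Take M_B as the redundant. Released structure: two simple spans AB and BC with a hinge at B.
Discontinuity in slope at B on the released structure — sum the simple-span end rotations:
  span AB: point load 71 at a = 4: Pab(L + a)/(6LEI) = 504.9/EI
  relative rotation θ_0 = (504.9 + 0)/EI = 504.9/EI
A unit hogging moment at B produces rotation L₁/(3EI) + L₂/(3EI) = 6.933/EI.
Compatibility: M_B·(L₁+L₂)/(3EI) = θ_0, giving M_B = 72.82 kN·m (hogging).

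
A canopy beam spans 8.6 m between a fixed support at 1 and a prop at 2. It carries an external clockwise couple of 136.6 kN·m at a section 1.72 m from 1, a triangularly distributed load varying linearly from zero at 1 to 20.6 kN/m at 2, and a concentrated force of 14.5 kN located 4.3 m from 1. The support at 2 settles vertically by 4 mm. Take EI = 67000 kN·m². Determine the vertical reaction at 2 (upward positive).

Take the reaction at 2 as the redundant and release it; the primary structure is a cantilever fixed at 1.
Deflection at 2 on the released cantilever, summing each load's contribution:
  clockwise couple 136.6 at a = 1.72: M₀a(2L − a)/(2EI) = 1819/EI
  triangular load, peak 20.6 at the free end: 11w₀L⁴/(120EI) = 10329/EI
  point load 14.5 at a = 4.3: Pa²(3L − a)/(6EI) = 960.7/EI
  δ_0 = 13109/EI
Flexibility coefficient — unit upward force at 2: δ_{22} = L³/(3EI) = 212/EI.
With EI = 67000 kN·m²: δ_0 = 0.19565 m and δ_{22} = 0.003164 m/kN.
Compatibility — the beam at 2 must follow the support down by 0.004 m: δ_0 − R_2·δ_{22} = 0.004, so R_2 = (0.19565 − 0.004)/0.003164 = 60.56 kN.

R_2 = 60.56 kN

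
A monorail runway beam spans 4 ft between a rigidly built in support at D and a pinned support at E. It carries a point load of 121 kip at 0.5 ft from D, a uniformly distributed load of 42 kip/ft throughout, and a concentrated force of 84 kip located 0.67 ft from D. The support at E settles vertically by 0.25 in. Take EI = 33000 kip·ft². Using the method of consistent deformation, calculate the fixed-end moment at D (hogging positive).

M_D = 305.5 kip·ft

Release the roller at E. Primary structure: cantilever fixed at D.
Downward deflection at the released point E due to the loads:
  point load 121 at a = 0.5: Pa²(3L − a)/(6EI) = 57.98/EI
  UDL 42: wL⁴/(8EI) = 1344/EI
  point load 84 at a = 0.67: Pa²(3L − a)/(6EI) = 71.2/EI
  δ_0 = 1473/EI
Flexibility coefficient — unit upward force at E: δ_{EE} = L³/(3EI) = 21.33/EI.
With EI = 33000 kip·ft²: δ_0 = 0.044642 ft and δ_{EE} = 0.000646 ft/kip.
Compatibility — the beam at E must follow the support down by 0.02083 ft: δ_0 − R_E·δ_{EE} = 0.02083, so R_E = (0.044642 − 0.02083)/0.000646 = 36.83 kip.
Moment equilibrium about D: M_D = Σ(load moments about D) − R_E·L = 452.8 − 36.83×4 = 305.5 kip·ft.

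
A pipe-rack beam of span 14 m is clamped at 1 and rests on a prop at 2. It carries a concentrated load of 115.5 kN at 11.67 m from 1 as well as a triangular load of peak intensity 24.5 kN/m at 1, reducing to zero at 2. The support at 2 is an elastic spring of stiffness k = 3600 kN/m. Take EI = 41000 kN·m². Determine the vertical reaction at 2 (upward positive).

R_2 = 119.7 kN

Remove the prop at 2; the released (primary) structure is a cantilever built in at 1.
Deflection at 2 on the released cantilever, summing each load's contribution:
  point load 115.5 at a = 11.67: Pa²(3L − a)/(6EI) = 79514/EI
  triangular load, peak 24.5 at the fixed end: w₀L⁴/(30EI) = 31373/EI
  δ_0 = 110887/EI
Flexibility coefficient — unit upward force at 2: δ_{22} = L³/(3EI) = 914.7/EI.
With EI = 41000 kN·m²: δ_0 = 2.7046 m and δ_{22} = 0.022309 m/kN.
Compatibility — the spring shortens by R_2/k under the reaction it provides: δ_0 − R_2·δ_{22} = R_2/k. With 1/k = 0.000278 m/kN, R_2 = δ_0 / (δ_{22} + 1/k) = 2.7046 / (0.022309 + 0.000278) = 119.7 kN.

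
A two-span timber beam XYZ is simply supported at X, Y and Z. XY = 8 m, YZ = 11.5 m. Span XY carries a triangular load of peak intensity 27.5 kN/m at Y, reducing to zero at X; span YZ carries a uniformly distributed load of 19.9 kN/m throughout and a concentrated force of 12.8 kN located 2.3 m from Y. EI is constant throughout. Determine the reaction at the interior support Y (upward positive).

R_Y = 252 kN

Insert a hinge at Y; M_Y is the redundant, and each span becomes simply supported.
Rotations at Y on the released spans (each span's end-slope, ×1/EI):
  span XY: triangular load, peak 27.5: w₀L³/(45EI) = 312.9/EI
  span YZ: UDL 19.9: wL³/(24EI) = 1261/EI
  span YZ: point load 12.8 at a = 2.3: Pab(L + b)/(6LEI) = 81.25/EI
  relative rotation θ_0 = (312.9 + 1342)/EI = 1655/EI
A unit hogging moment at Y produces rotation L₁/(3EI) + L₂/(3EI) = 6.5/EI.
Compatibility: M_Y·(L₁+L₂)/(3EI) = θ_0, giving M_Y = 254.6 kN·m (hogging).
Span XY, ΣM about X with M_Y applied at Y: R_Y^{XY}·8 = 586.7 + 254.6, so R_Y^{XY} = 105.2 kN and R_X = 110 − 105.2 = 4.836 kN.
Span YZ, ΣM about Z: R_Y^{YZ}·11.5 = 1434 + 254.6, so R_Y^{YZ} = 146.8 kN and R_Z = 241.7 − 146.8 = 94.84 kN.
R_Y = 105.2 + 146.8 = 252 kN.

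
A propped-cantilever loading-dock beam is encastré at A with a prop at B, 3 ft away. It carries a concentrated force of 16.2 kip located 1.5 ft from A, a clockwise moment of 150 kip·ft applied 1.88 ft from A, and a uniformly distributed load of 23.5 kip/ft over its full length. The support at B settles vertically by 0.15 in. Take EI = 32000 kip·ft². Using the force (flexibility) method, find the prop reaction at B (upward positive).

R_B = 51.6 kip

Release the roller at B. Primary structure: cantilever fixed at A.
Free-end deflection of the primary structure under the applied loading (downward +):
  point load 16.2 at a = 1.5: Pa²(3L − a)/(6EI) = 45.56/EI
  clockwise couple 150 at a = 1.88: M₀a(2L − a)/(2EI) = 580.9/EI
  UDL 23.5: wL⁴/(8EI) = 237.9/EI
  δ_0 = 864.4/EI
Flexibility coefficient — unit upward force at B: δ_{BB} = L³/(3EI) = 9/EI.
With EI = 32000 kip·ft²: δ_0 = 0.027013 ft and δ_{BB} = 0.000281 ft/kip.
Compatibility — the beam at B must follow the support down by 0.0125 ft: δ_0 − R_B·δ_{BB} = 0.0125, so R_B = (0.027013 − 0.0125)/0.000281 = 51.6 kip.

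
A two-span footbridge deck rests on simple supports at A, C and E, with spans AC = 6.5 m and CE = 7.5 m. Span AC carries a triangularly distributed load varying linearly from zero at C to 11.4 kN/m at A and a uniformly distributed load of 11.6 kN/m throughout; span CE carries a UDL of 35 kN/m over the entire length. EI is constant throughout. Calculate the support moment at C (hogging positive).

M_C = 173.3 kN·m

Release continuity at C by inserting a hinge; the redundant is the internal moment M_C. The primary structure is two simply-supported spans AC and CE.
Discontinuity in slope at C on the released structure — sum the simple-span end rotations:
  span AC: triangular load, peak 11.4: 7w₀L³/(360EI) = 60.88/EI
  span AC: UDL 11.6: wL³/(24EI) = 132.7/EI
  span CE: UDL 35: wL³/(24EI) = 615.2/EI
  relative rotation θ_0 = (193.6 + 615.2)/EI = 808.8/EI
A unit hogging moment at C produces rotation L₁/(3EI) + L₂/(3EI) = 4.667/EI.
Compatibility: M_C·(L₁+L₂)/(3EI) = θ_0, giving M_C = 173.3 kN·m (hogging).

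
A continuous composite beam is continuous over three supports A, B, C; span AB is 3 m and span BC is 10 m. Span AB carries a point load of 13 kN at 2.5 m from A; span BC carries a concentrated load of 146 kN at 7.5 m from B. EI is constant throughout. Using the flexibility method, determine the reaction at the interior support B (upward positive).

R_B = 104.9 kN

Take M_B as the redundant. Released structure: two simple spans AB and BC with a hinge at B.
Discontinuity in slope at B on the released structure — sum the simple-span end rotations:
  span AB: point load 13 at a = 2.5: Pab(L + a)/(6LEI) = 4.965/EI
  span BC: point load 146 at a = 7.5: Pab(L + b)/(6LEI) = 570.3/EI
  relative rotation θ_0 = (4.965 + 570.3)/EI = 575.3/EI
A unit hogging moment at B produces rotation L₁/(3EI) + L₂/(3EI) = 4.333/EI.
Compatibility: M_B·(L₁+L₂)/(3EI) = θ_0, giving M_B = 132.8 kN·m (hogging).
Span AB, ΣM about A with M_B applied at B: R_B^{AB}·3 = 32.5 + 132.8, so R_B^{AB} = 55.09 kN and R_A = 13 − 55.09 = -42.09 kN.
Span BC, ΣM about C: R_B^{BC}·10 = 365 + 132.8, so R_B^{BC} = 49.78 kN and R_C = 146 − 49.78 = 96.22 kN.
R_B = 55.09 + 49.78 = 104.9 kN.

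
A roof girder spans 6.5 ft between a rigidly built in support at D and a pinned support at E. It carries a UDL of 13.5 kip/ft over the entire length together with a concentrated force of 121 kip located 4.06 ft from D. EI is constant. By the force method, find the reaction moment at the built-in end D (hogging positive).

M_D = 198.1 kip·ft

Remove the prop at E; the released (primary) structure is a cantilever built in at D.
Primary-structure tip deflection at E by superposition:
  UDL 13.5: wL⁴/(8EI) = 3012/EI
  point load 121 at a = 4.06: Pa²(3L − a)/(6EI) = 5133/EI
  δ_0 = 8145/EI
Tip deflection under a unit load at E: L³/(3EI) = 91.54/EI.
Compatibility at E: δ_0 − R_E·δ_{EE} = 0, so R_E = 8145/91.54 = 88.97 kip.
Moment equilibrium about D: M_D = Σ(load moments about D) − R_E·L = 776.4 − 88.97×6.5 = 198.1 kip·ft.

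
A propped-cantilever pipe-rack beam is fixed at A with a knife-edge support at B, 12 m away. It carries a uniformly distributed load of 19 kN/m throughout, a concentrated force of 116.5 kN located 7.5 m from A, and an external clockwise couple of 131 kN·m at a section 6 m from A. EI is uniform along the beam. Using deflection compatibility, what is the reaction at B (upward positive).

Choose R_B as the redundant. The primary structure is the cantilever fixed at A.
Free-end deflection of the primary structure under the applied loading (downward +):
  UDL 19: wL⁴/(8EI) = 49248/EI
  point load 116.5 at a = 7.5: Pa²(3L − a)/(6EI) = 31127/EI
  clockwise couple 131 at a = 6: M₀a(2L − a)/(2EI) = 7074/EI
  δ_0 = 87449/EI
Flexibility coefficient — unit upward force at B: δ_{BB} = L³/(3EI) = 576/EI.
Compatibility at B: δ_0 − R_B·δ_{BB} = 0, so R_B = 87449/576 = 151.8 kN.

R_B = 151.8 kN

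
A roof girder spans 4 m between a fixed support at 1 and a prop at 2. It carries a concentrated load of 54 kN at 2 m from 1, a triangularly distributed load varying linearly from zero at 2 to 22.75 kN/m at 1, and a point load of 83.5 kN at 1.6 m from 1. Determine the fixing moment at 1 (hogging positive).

Remove the prop at 2; the released (primary) structure is a cantilever built in at 1.
Downward deflection at the released point 2 due to the loads:
  point load 54 at a = 2: Pa²(3L − a)/(6EI) = 360/EI
  triangular load, peak 22.75 at the fixed end: w₀L⁴/(30EI) = 194.1/EI
  point load 83.5 at a = 1.6: Pa²(3L − a)/(6EI) = 370.5/EI
  δ_0 = 924.7/EI
Flexibility coefficient — unit upward force at 2: δ_{22} = L³/(3EI) = 21.33/EI.
The prop prevents deflection at 2: R_2 = δ_0/δ_{22} = 924.7/21.33 = 43.34 kN.
Moment equilibrium about 1: M_1 = Σ(load moments about 1) − R_2·L = 302.3 − 43.34×4 = 128.9 kN·m.

M_1 = 128.9 kN·m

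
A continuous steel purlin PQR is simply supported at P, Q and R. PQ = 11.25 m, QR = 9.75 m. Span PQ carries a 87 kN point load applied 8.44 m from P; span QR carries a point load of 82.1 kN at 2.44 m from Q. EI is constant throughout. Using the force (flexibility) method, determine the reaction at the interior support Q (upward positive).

Take M_Q as the redundant. Released structure: two simple spans PQ and QR with a hinge at Q.
Discontinuity in slope at Q on the released structure — sum the simple-span end rotations:
  span PQ: point load 87 at a = 8.44: Pab(L + a)/(6LEI) = 601.9/EI
  span QR: point load 82.1 at a = 2.44: Pab(L + b)/(6LEI) = 427/EI
  relative rotation θ_0 = (601.9 + 427)/EI = 1029/EI
A unit hogging moment at Q produces rotation L₁/(3EI) + L₂/(3EI) = 7/EI.
Compatibility: M_Q·(L₁+L₂)/(3EI) = θ_0, giving M_Q = 147 kN·m (hogging).
Span PQ, ΣM about P with M_Q applied at Q: R_Q^{PQ}·11.25 = 734.3 + 147, so R_Q^{PQ} = 78.34 kN and R_P = 87 − 78.34 = 8.665 kN.
Span QR, ΣM about R: R_Q^{QR}·9.75 = 600.2 + 147, so R_Q^{QR} = 76.63 kN and R_R = 82.1 − 76.63 = 5.47 kN.
R_Q = 78.34 + 76.63 = 155 kN.

R_Q = 155 kN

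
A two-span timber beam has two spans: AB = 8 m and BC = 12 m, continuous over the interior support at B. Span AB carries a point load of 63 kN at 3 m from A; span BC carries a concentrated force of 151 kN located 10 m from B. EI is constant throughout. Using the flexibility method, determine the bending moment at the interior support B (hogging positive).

M_B = 120.6 kN·m

Release continuity at B by inserting a hinge; the redundant is the internal moment M_B. The primary structure is two simply-supported spans AB and BC.
Discontinuity in slope at B on the released structure — sum the simple-span end rotations:
  span AB: point load 63 at a = 3: Pab(L + a)/(6LEI) = 216.6/EI
  span BC: point load 151 at a = 10: Pab(L + b)/(6LEI) = 587.2/EI
  relative rotation θ_0 = (216.6 + 587.2)/EI = 803.8/EI
A unit hogging moment at B produces rotation L₁/(3EI) + L₂/(3EI) = 6.667/EI.
Compatibility: M_B·(L₁+L₂)/(3EI) = θ_0, giving M_B = 120.6 kN·m (hogging).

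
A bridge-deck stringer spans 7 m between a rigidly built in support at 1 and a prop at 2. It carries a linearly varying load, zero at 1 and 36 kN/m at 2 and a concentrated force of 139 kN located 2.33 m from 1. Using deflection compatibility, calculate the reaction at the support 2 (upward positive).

Release the roller at 2. Primary structure: cantilever fixed at 1.
Downward deflection at the released point 2 due to the loads:
  triangular load, peak 36 at the free end: 11w₀L⁴/(120EI) = 7923/EI
  point load 139 at a = 2.33: Pa²(3L − a)/(6EI) = 2348/EI
  δ_0 = 10271/EI
Tip deflection under a unit load at 2: L³/(3EI) = 114.3/EI.
The prop prevents deflection at 2: R_2 = δ_0/δ_{22} = 10271/114.3 = 89.84 kN.

R_2 = 89.84 kN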